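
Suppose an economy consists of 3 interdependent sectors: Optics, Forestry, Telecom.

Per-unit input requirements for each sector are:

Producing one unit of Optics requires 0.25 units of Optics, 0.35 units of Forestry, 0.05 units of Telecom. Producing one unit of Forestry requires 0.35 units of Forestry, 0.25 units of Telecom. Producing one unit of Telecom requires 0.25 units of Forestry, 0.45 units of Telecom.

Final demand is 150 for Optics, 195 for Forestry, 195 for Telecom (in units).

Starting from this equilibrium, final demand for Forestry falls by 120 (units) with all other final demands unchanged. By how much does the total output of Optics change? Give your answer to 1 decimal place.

I − A =
  [   0.75     0.00     0.00]
  [  -0.35     0.65    -0.25]
  [  -0.05    -0.25     0.55]
Cofactors of I−A, C_ij = (−1)^(i+j)·(minor ij) (rows/columns in the sector order above):
  C_11 = (0.65)(0.55) − (-0.25)(-0.25) = 0.2950
  C_12 = −[(-0.35)(0.55) − (-0.25)(-0.05)] = 0.2050
  C_13 = (-0.35)(-0.25) − (0.65)(-0.05) = 0.1200
  C_21 = −[(0.00)(0.55) − (0.00)(-0.25)] = 0.0000
  C_22 = (0.75)(0.55) − (0.00)(-0.05) = 0.4125
  C_23 = −[(0.75)(-0.25) − (0.00)(-0.05)] = 0.1875
  C_31 = (0.00)(-0.25) − (0.00)(0.65) = 0.0000
  C_32 = −[(0.75)(-0.25) − (0.00)(-0.35)] = 0.1875
  C_33 = (0.75)(0.65) − (0.00)(-0.35) = 0.4875
det(I−A) = Σ_j (I−A)_1j·C_1j = (0.75)(0.2950) + (0.00)(0.2050) + (0.00)(0.1200) = 0.22125
adj(I−A) = Cᵀ =
  [ 0.2950   0.0000   0.0000]
  [ 0.2050   0.4125   0.1875]
  [ 0.1200   0.1875   0.4875]
(I − A)⁻¹ = adj(I−A) / det(I−A) ≈
  [   1.3333     0.0000     0.0000]
  [   0.9266     1.8644     0.8475]
  [   0.5424     0.8475     2.2034]
Δx = (I − A)⁻¹ Δd with Δd having -120 in the Forestry component and 0 elsewhere.
So Δx_1 = L_12 · (-120), where L_12 = adj(I−A)_12 / det(I−A) = 0.0000 / 0.22125.
Δx_1 = 0.0000 × (-120) / 0.22125 = 0.00 / 0.22125 = 0.0.

Δx_1 = 0.0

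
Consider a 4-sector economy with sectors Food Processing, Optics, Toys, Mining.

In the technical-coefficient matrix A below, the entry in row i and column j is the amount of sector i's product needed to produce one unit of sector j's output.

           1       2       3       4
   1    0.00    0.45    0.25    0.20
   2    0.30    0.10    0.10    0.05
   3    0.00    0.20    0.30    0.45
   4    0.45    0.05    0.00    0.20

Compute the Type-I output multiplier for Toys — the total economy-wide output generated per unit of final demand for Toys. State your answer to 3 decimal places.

m_3 = 3.634

I − A =
  [   1.00    -0.45    -0.25    -0.20]
  [  -0.30     0.90    -0.10    -0.05]
  [   0.00    -0.20     0.70    -0.45]
  [  -0.45    -0.05     0.00     0.80]
Compute the cofactors C_ij = (−1)^(i+j)·(3×3 minor ij) of I−A; the adjugate is their transpose:
adj(I−A) = Cᵀ =
  [ 0.484000   0.304625   0.216375   0.261750]
  [ 0.204000   0.446375   0.136625   0.155750]
  [ 0.241500   0.255625   0.515375   0.366250]
  [ 0.285000   0.199250   0.130250   0.500500]
det(I−A) = Σ_j (I−A)_1j·C_1j = (1.00)(0.484000) + (-0.45)(0.204000) + (-0.25)(0.241500) + (-0.20)(0.285000) = 0.274825
(I − A)⁻¹ = adj(I−A) / det(I−A) ≈
  [   1.7611     1.1084     0.7873     0.9524]
  [   0.7423     1.6242     0.4971     0.5667]
  [   0.8787     0.9301     1.8753     1.3327]
  [   1.0370     0.7250     0.4739     1.8212]
The output multiplier for sector j is the column-j sum of the Leontief inverse (I − A)⁻¹ = adj(I−A) / det(I−A).
Column 3 of adj(I−A): (0.216375, 0.136625, 0.515375, 0.130250); det(I−A) = 0.274825.
m_3 = (0.216375 + 0.136625 + 0.515375 + 0.130250) / 0.274825 = 0.998625 / 0.274825 ≈ 3.634.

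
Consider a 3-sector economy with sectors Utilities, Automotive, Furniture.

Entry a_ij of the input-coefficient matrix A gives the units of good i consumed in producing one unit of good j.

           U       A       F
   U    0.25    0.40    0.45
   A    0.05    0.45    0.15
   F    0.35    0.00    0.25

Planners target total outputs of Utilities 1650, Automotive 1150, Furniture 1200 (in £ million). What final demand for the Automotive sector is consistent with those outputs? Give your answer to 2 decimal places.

d_A = 370.00

I − A =
  [   0.75    -0.40    -0.45]
  [  -0.05     0.55    -0.15]
  [  -0.35     0.00     0.75]
d = (I − A) x:
  d_U = (+0.75)·1650 + (-0.40)·1150 + (-0.45)·1200 = 237.50
  d_A = (-0.05)·1650 + (+0.55)·1150 + (-0.15)·1200 = 370.00
  d_F = (-0.35)·1650 + (+0.00)·1150 + (+0.75)·1200 = 322.50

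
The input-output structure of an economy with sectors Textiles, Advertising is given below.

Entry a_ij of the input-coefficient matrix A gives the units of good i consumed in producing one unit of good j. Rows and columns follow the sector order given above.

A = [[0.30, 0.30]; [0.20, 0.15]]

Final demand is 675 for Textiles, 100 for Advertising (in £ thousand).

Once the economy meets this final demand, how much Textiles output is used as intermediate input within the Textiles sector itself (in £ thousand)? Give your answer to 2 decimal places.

I − A =
  [   0.70    -0.30]
  [  -0.20     0.85]
det(I−A) = (0.70)(0.85) − (-0.30)(-0.20) = 0.5350
adj(I−A) = [[0.85, 0.30], [0.20, 0.70]]
(I − A)⁻¹ = adj(I−A) / det(I−A) ≈
  [   1.5888     0.5607]
  [   0.3738     1.3084]
First solve x = (I − A)⁻¹ d = adj(I−A)·d / det(I−A); in particular x_1 = (0.85·675 + 0.30·100) / 0.5350 = 603.75 / 0.5350 ≈ 1128.5047.
Intermediate flow from 1 to 1: z_11 = a_11 · x_1 = 0.30 × 603.75 / 0.5350 = 181.125 / 0.5350 ≈ 338.55.

z_11 = 338.55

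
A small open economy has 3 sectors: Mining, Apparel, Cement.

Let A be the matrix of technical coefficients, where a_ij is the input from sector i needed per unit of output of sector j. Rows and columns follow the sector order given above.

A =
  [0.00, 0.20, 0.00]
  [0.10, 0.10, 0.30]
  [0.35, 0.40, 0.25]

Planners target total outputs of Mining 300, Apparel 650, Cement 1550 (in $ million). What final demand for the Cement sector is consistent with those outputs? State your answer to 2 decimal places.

d_C = 797.50

I − A =
  [   1.00    -0.20     0.00]
  [  -0.10     0.90    -0.30]
  [  -0.35    -0.40     0.75]
d = (I − A) x:
  d_M = (+1.00)·300 + (-0.20)·650 + (+0.00)·1550 = 170.00
  d_A = (-0.10)·300 + (+0.90)·650 + (-0.30)·1550 = 90.00
  d_C = (-0.35)·300 + (-0.40)·650 + (+0.75)·1550 = 797.50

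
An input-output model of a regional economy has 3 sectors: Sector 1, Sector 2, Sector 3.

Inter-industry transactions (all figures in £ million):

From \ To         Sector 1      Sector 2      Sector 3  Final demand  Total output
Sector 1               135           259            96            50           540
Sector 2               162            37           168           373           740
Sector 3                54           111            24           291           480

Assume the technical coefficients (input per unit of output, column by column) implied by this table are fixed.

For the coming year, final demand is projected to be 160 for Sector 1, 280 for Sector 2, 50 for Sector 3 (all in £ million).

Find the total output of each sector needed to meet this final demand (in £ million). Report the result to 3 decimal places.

x_1 = 508.794, x_2 = 525.075, x_3 = 189.095

Technical coefficients a_ij = z_ij / X_j:
  a_11 = 135/540 = 0.25, a_21 = 162/540 = 0.30, a_31 = 54/540 = 0.10
  a_12 = 259/740 = 0.35, a_22 = 37/740 = 0.05, a_32 = 111/740 = 0.15
  a_13 = 96/480 = 0.20, a_23 = 168/480 = 0.35, a_33 = 24/480 = 0.05
I − A =
  [   0.75    -0.35    -0.20]
  [  -0.30     0.95    -0.35]
  [  -0.10    -0.15     0.95]
Cofactors of I−A, C_ij = (−1)^(i+j)·(minor ij) (rows/columns in the sector order above):
  C_11 = (0.95)(0.95) − (-0.35)(-0.15) = 0.8500
  C_12 = −[(-0.30)(0.95) − (-0.35)(-0.10)] = 0.3200
  C_13 = (-0.30)(-0.15) − (0.95)(-0.10) = 0.1400
  C_21 = −[(-0.35)(0.95) − (-0.20)(-0.15)] = 0.3625
  C_22 = (0.75)(0.95) − (-0.20)(-0.10) = 0.6925
  C_23 = −[(0.75)(-0.15) − (-0.35)(-0.10)] = 0.1475
  C_31 = (-0.35)(-0.35) − (-0.20)(0.95) = 0.3125
  C_32 = −[(0.75)(-0.35) − (-0.20)(-0.30)] = 0.3225
  C_33 = (0.75)(0.95) − (-0.35)(-0.30) = 0.6075
det(I−A) = Σ_j (I−A)_1j·C_1j = (0.75)(0.8500) + (-0.35)(0.3200) + (-0.20)(0.1400) = 0.4975
adj(I−A) = Cᵀ =
  [ 0.8500   0.3625   0.3125]
  [ 0.3200   0.6925   0.3225]
  [ 0.1400   0.1475   0.6075]
(I − A)⁻¹ = adj(I−A) / det(I−A) ≈
  [   1.7085     0.7286     0.6281]
  [   0.6432     1.3920     0.6482]
  [   0.2814     0.2965     1.2211]
x = (I − A)⁻¹ d = adj(I−A)·d / det(I−A), with det(I−A) = 0.4975:
  x_1 = (0.8500·160 + 0.3625·280 + 0.3125·50) / 0.4975 = 253.125 / 0.4975 ≈ 508.794
  x_2 = (0.3200·160 + 0.6925·280 + 0.3225·50) / 0.4975 = 261.225 / 0.4975 ≈ 525.075
  x_3 = (0.1400·160 + 0.1475·280 + 0.6075·50) / 0.4975 = 94.075 / 0.4975 ≈ 189.095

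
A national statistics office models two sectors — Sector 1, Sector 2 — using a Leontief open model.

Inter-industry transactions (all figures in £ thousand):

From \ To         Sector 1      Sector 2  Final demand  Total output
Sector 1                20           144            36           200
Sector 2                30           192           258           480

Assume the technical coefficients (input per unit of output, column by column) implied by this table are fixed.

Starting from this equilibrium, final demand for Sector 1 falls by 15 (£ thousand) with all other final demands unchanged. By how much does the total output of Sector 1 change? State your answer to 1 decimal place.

Technical coefficients a_ij = z_ij / X_j:
  a_11 = 20/200 = 0.10, a_21 = 30/200 = 0.15
  a_12 = 144/480 = 0.30, a_22 = 192/480 = 0.40
I − A =
  [   0.90    -0.30]
  [  -0.15     0.60]
det(I−A) = (0.90)(0.60) − (-0.30)(-0.15) = 0.4950
adj(I−A) = [[0.60, 0.30], [0.15, 0.90]]
(I − A)⁻¹ = adj(I−A) / det(I−A) ≈
  [   1.2121     0.6061]
  [   0.3030     1.8182]
Δx = (I − A)⁻¹ Δd with Δd having -15 in the Sector 1 component and 0 elsewhere.
So Δx_1 = L_11 · (-15), where L_11 = adj(I−A)_11 / det(I−A) = 0.60 / 0.4950.
Δx_1 = 0.60 × (-15) / 0.4950 = -9.00 / 0.4950 ≈ -18.2.

Δx_1 = -18.2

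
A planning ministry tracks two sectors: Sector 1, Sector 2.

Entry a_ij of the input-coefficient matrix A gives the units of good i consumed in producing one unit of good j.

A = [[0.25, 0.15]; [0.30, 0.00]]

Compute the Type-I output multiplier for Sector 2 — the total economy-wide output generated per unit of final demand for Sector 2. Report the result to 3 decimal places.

m_2 = 1.277

I − A =
  [   0.75    -0.15]
  [  -0.30     1.00]
det(I−A) = (0.75)(1.00) − (-0.15)(-0.30) = 0.7050
adj(I−A) = [[1.00, 0.15], [0.30, 0.75]]
(I − A)⁻¹ = adj(I−A) / det(I−A) ≈
  [   1.4184     0.2128]
  [   0.4255     1.0638]
The output multiplier for sector j is the column-j sum of the Leontief inverse (I − A)⁻¹ = adj(I−A) / det(I−A).
Column 2 of adj(I−A): (0.15, 0.75); det(I−A) = 0.7050.
m_2 = (0.15 + 0.75) / 0.7050 = 0.90 / 0.7050 ≈ 1.277.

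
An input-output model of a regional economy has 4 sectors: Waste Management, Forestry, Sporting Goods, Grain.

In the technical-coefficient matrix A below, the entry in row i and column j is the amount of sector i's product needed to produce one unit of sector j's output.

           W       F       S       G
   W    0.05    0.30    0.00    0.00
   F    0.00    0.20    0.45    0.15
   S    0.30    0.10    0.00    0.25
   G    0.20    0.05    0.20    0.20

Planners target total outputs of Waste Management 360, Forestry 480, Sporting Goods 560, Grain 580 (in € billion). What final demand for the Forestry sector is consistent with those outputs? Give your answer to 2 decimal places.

d_F = 45.00

I − A =
  [   0.95    -0.30     0.00     0.00]
  [   0.00     0.80    -0.45    -0.15]
  [  -0.30    -0.10     1.00    -0.25]
  [  -0.20    -0.05    -0.20     0.80]
d = (I − A) x:
  d_W = (+0.95)·360 + (-0.30)·480 + (+0.00)·560 + (+0.00)·580 = 198.00
  d_F = (+0.00)·360 + (+0.80)·480 + (-0.45)·560 + (-0.15)·580 = 45.00
  d_S = (-0.30)·360 + (-0.10)·480 + (+1.00)·560 + (-0.25)·580 = 259.00
  d_G = (-0.20)·360 + (-0.05)·480 + (-0.20)·560 + (+0.80)·580 = 256.00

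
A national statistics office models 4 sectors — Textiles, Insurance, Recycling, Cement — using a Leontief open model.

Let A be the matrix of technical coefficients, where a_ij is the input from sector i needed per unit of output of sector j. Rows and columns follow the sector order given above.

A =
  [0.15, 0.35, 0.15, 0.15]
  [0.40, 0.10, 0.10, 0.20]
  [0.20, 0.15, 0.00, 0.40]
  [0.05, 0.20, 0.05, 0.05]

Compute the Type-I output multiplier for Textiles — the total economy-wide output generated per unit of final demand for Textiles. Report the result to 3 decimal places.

m_1 = 3.504

I − A =
  [   0.85    -0.35    -0.15    -0.15]
  [  -0.40     0.90    -0.10    -0.20]
  [  -0.20    -0.15     1.00    -0.40]
  [  -0.05    -0.20    -0.05     0.95]
Compute the cofactors C_ij = (−1)^(i+j)·(3×3 minor ij) of I−A; the adjugate is their transpose:
adj(I−A) = Cᵀ =
  [ 0.77325   0.39000   0.16875   0.27525]
  [ 0.40500   0.75000   0.15000   0.28500]
  [ 0.27150   0.26750   0.53750   0.32550]
  [ 0.14025   0.19250   0.06875   0.56925]
det(I−A) = Σ_j (I−A)_1j·C_1j = (0.85)(0.77325) + (-0.35)(0.40500) + (-0.15)(0.27150) + (-0.15)(0.14025) = 0.45375
(I − A)⁻¹ = adj(I−A) / det(I−A) ≈
  [   1.7041     0.8595     0.3719     0.6066]
  [   0.8926     1.6529     0.3306     0.6281]
  [   0.5983     0.5895     1.1846     0.7174]
  [   0.3091     0.4242     0.1515     1.2545]
The output multiplier for sector j is the column-j sum of the Leontief inverse (I − A)⁻¹ = adj(I−A) / det(I−A).
Column 1 of adj(I−A): (0.77325, 0.40500, 0.27150, 0.14025); det(I−A) = 0.45375.
m_1 = (0.77325 + 0.40500 + 0.27150 + 0.14025) / 0.45375 = 1.59 / 0.45375 ≈ 3.504.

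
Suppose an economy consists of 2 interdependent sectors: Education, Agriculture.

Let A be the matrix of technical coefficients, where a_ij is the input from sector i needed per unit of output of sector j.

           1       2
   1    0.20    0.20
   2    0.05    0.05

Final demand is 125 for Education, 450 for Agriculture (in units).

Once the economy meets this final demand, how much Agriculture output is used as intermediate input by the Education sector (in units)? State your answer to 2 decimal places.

I − A =
  [   0.80    -0.20]
  [  -0.05     0.95]
det(I−A) = (0.80)(0.95) − (-0.20)(-0.05) = 0.7500
adj(I−A) = [[0.95, 0.20], [0.05, 0.80]]
(I − A)⁻¹ = adj(I−A) / det(I−A) ≈
  [   1.2667     0.2667]
  [   0.0667     1.0667]
First solve x = (I − A)⁻¹ d = adj(I−A)·d / det(I−A); in particular x_1 = (0.95·125 + 0.20·450) / 0.7500 = 208.75 / 0.7500 ≈ 278.3333.
Intermediate flow from 2 to 1: z_21 = a_21 · x_1 = 0.05 × 208.75 / 0.7500 = 10.4375 / 0.7500 ≈ 13.92.

z_21 = 13.92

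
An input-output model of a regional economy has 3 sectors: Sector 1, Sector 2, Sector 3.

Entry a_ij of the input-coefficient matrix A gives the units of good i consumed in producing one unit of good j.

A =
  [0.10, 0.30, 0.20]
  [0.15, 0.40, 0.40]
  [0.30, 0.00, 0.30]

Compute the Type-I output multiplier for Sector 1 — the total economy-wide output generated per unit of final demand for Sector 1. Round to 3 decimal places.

m_1 = 3.005

I − A =
  [   0.90    -0.30    -0.20]
  [  -0.15     0.60    -0.40]
  [  -0.30     0.00     0.70]
Cofactors of I−A, C_ij = (−1)^(i+j)·(minor ij) (rows/columns in the sector order above):
  C_11 = (0.60)(0.70) − (-0.40)(0.00) = 0.4200
  C_12 = −[(-0.15)(0.70) − (-0.40)(-0.30)] = 0.2250
  C_13 = (-0.15)(0.00) − (0.60)(-0.30) = 0.1800
  C_21 = −[(-0.30)(0.70) − (-0.20)(0.00)] = 0.2100
  C_22 = (0.90)(0.70) − (-0.20)(-0.30) = 0.5700
  C_23 = −[(0.90)(0.00) − (-0.30)(-0.30)] = 0.0900
  C_31 = (-0.30)(-0.40) − (-0.20)(0.60) = 0.2400
  C_32 = −[(0.90)(-0.40) − (-0.20)(-0.15)] = 0.3900
  C_33 = (0.90)(0.60) − (-0.30)(-0.15) = 0.4950
det(I−A) = Σ_j (I−A)_1j·C_1j = (0.90)(0.4200) + (-0.30)(0.2250) + (-0.20)(0.1800) = 0.2745
adj(I−A) = Cᵀ =
  [ 0.4200   0.2100   0.2400]
  [ 0.2250   0.5700   0.3900]
  [ 0.1800   0.0900   0.4950]
(I − A)⁻¹ = adj(I−A) / det(I−A) ≈
  [   1.5301     0.7650     0.8743]
  [   0.8197     2.0765     1.4208]
  [   0.6557     0.3279     1.8033]
The output multiplier for sector j is the column-j sum of the Leontief inverse (I − A)⁻¹ = adj(I−A) / det(I−A).
Column 1 of adj(I−A): (0.4200, 0.2250, 0.1800); det(I−A) = 0.2745.
m_1 = (0.4200 + 0.2250 + 0.1800) / 0.2745 = 0.825 / 0.2745 ≈ 3.005.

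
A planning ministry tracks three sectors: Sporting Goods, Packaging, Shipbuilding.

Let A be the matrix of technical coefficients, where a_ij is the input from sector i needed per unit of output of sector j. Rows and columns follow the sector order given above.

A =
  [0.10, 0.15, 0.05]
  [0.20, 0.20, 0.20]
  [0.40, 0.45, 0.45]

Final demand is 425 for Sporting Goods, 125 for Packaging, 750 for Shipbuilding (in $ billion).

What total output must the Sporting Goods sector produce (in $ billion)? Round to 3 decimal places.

I − A =
  [   0.90    -0.15    -0.05]
  [  -0.20     0.80    -0.20]
  [  -0.40    -0.45     0.55]
Cofactors of I−A, C_ij = (−1)^(i+j)·(minor ij) (rows/columns in the sector order above):
  C_11 = (0.80)(0.55) − (-0.20)(-0.45) = 0.3500
  C_12 = −[(-0.20)(0.55) − (-0.20)(-0.40)] = 0.1900
  C_13 = (-0.20)(-0.45) − (0.80)(-0.40) = 0.4100
  C_21 = −[(-0.15)(0.55) − (-0.05)(-0.45)] = 0.1050
  C_22 = (0.90)(0.55) − (-0.05)(-0.40) = 0.4750
  C_23 = −[(0.90)(-0.45) − (-0.15)(-0.40)] = 0.4650
  C_31 = (-0.15)(-0.20) − (-0.05)(0.80) = 0.0700
  C_32 = −[(0.90)(-0.20) − (-0.05)(-0.20)] = 0.1900
  C_33 = (0.90)(0.80) − (-0.15)(-0.20) = 0.6900
det(I−A) = Σ_j (I−A)_1j·C_1j = (0.90)(0.3500) + (-0.15)(0.1900) + (-0.05)(0.4100) = 0.2660
adj(I−A) = Cᵀ =
  [ 0.3500   0.1050   0.0700]
  [ 0.1900   0.4750   0.1900]
  [ 0.4100   0.4650   0.6900]
(I − A)⁻¹ = adj(I−A) / det(I−A) ≈
  [   1.3158     0.3947     0.2632]
  [   0.7143     1.7857     0.7143]
  [   1.5414     1.7481     2.5940]
x = (I − A)⁻¹ d = adj(I−A)·d / det(I−A), with det(I−A) = 0.2660:
  x_1 = (0.3500·425 + 0.1050·125 + 0.0700·750) / 0.2660 = 214.375 / 0.2660 ≈ 805.921
  x_2 = (0.1900·425 + 0.4750·125 + 0.1900·750) / 0.2660 = 282.625 / 0.2660 = 1062.500
  x_3 = (0.4100·425 + 0.4650·125 + 0.6900·750) / 0.2660 = 749.875 / 0.2660 ≈ 2819.079

x_1 = 805.921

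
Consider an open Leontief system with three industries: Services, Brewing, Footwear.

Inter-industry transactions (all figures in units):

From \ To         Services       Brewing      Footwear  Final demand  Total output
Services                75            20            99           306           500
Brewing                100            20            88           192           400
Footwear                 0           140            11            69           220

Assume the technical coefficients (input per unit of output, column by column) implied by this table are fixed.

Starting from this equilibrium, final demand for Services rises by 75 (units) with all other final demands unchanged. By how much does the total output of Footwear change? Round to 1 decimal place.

Technical coefficients a_ij = z_ij / X_j:
  a_11 = 75/500 = 0.15, a_21 = 100/500 = 0.20, a_31 = 0/500 = 0.00
  a_12 = 20/400 = 0.05, a_22 = 20/400 = 0.05, a_32 = 140/400 = 0.35
  a_13 = 99/220 = 0.45, a_23 = 88/220 = 0.40, a_33 = 11/220 = 0.05
I − A =
  [   0.85    -0.05    -0.45]
  [  -0.20     0.95    -0.40]
  [   0.00    -0.35     0.95]
Cofactors of I−A, C_ij = (−1)^(i+j)·(minor ij) (rows/columns in the sector order above):
  C_11 = (0.95)(0.95) − (-0.40)(-0.35) = 0.7625
  C_12 = −[(-0.20)(0.95) − (-0.40)(0.00)] = 0.1900
  C_13 = (-0.20)(-0.35) − (0.95)(0.00) = 0.0700
  C_21 = −[(-0.05)(0.95) − (-0.45)(-0.35)] = 0.2050
  C_22 = (0.85)(0.95) − (-0.45)(0.00) = 0.8075
  C_23 = −[(0.85)(-0.35) − (-0.05)(0.00)] = 0.2975
  C_31 = (-0.05)(-0.40) − (-0.45)(0.95) = 0.4475
  C_32 = −[(0.85)(-0.40) − (-0.45)(-0.20)] = 0.4300
  C_33 = (0.85)(0.95) − (-0.05)(-0.20) = 0.7975
det(I−A) = Σ_j (I−A)_1j·C_1j = (0.85)(0.7625) + (-0.05)(0.1900) + (-0.45)(0.0700) = 0.607125
adj(I−A) = Cᵀ =
  [ 0.7625   0.2050   0.4475]
  [ 0.1900   0.8075   0.4300]
  [ 0.0700   0.2975   0.7975]
(I − A)⁻¹ = adj(I−A) / det(I−A) ≈
  [   1.2559     0.3377     0.7371]
  [   0.3130     1.3300     0.7083]
  [   0.1153     0.4900     1.3136]
Δx = (I − A)⁻¹ Δd with Δd having +75 in the Services component and 0 elsewhere.
So Δx_3 = L_31 · (+75), where L_31 = adj(I−A)_31 / det(I−A) = 0.0700 / 0.607125.
Δx_3 = 0.0700 × (+75) / 0.607125 = 5.25 / 0.607125 ≈ 8.6.

Δx_3 = 8.6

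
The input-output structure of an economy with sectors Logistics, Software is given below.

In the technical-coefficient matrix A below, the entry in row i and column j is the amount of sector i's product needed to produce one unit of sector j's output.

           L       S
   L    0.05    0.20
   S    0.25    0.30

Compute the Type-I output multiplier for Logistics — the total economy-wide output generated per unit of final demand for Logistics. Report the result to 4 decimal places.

m_L = 1.5447

I − A =
  [   0.95    -0.20]
  [  -0.25     0.70]
det(I−A) = (0.95)(0.70) − (-0.20)(-0.25) = 0.6150
adj(I−A) = [[0.70, 0.20], [0.25, 0.95]]
(I − A)⁻¹ = adj(I−A) / det(I−A) ≈
  [   1.13821     0.32520]
  [   0.40650     1.54472]
The output multiplier for sector j is the column-j sum of the Leontief inverse (I − A)⁻¹ = adj(I−A) / det(I−A).
Column L of adj(I−A): (0.70, 0.25); det(I−A) = 0.6150.
m_L = (0.70 + 0.25) / 0.6150 = 0.95 / 0.6150 ≈ 1.5447.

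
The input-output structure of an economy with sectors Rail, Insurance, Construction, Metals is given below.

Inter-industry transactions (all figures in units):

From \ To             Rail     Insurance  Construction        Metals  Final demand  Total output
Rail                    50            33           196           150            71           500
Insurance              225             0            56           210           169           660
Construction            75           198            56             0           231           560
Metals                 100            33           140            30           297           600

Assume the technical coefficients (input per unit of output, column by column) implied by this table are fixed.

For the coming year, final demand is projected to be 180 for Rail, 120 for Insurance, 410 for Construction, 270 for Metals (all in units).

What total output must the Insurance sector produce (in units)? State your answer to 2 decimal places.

Technical coefficients a_ij = z_ij / X_j:
  a_11 = 50/500 = 0.10, a_21 = 225/500 = 0.45, a_31 = 75/500 = 0.15, a_41 = 100/500 = 0.20
  a_12 = 33/660 = 0.05, a_22 = 0/660 = 0.00, a_32 = 198/660 = 0.30, a_42 = 33/660 = 0.05
  a_13 = 196/560 = 0.35, a_23 = 56/560 = 0.10, a_33 = 56/560 = 0.10, a_43 = 140/560 = 0.25
  a_14 = 150/600 = 0.25, a_24 = 210/600 = 0.35, a_34 = 0/600 = 0.00, a_44 = 30/600 = 0.05
I − A =
  [   0.90    -0.05    -0.35    -0.25]
  [  -0.45     1.00    -0.10    -0.35]
  [  -0.15    -0.30     0.90     0.00]
  [  -0.20    -0.05    -0.25     0.95]
Compute the cofactors C_ij = (−1)^(i+j)·(3×3 minor ij) of I−A; the adjugate is their transpose:
adj(I−A) = Cᵀ =
  [ 0.784500   0.172500   0.399250   0.270000]
  [ 0.475125   0.665250   0.361500   0.370125]
  [ 0.289125   0.250500   0.758750   0.168375]
  [ 0.266250   0.137250   0.302750   0.662250]
det(I−A) = Σ_j (I−A)_1j·C_1j = (0.90)(0.784500) + (-0.05)(0.475125) + (-0.35)(0.289125) + (-0.25)(0.266250) = 0.5145375
(I − A)⁻¹ = adj(I−A) / det(I−A) ≈
  [   1.5247     0.3353     0.7759     0.5247]
  [   0.9234     1.2929     0.7026     0.7193]
  [   0.5619     0.4868     1.4746     0.3272]
  [   0.5175     0.2667     0.5884     1.2871]
x = (I − A)⁻¹ d = adj(I−A)·d / det(I−A), with det(I−A) = 0.5145375:
  x_1 = (0.784500·180 + 0.172500·120 + 0.399250·410 + 0.270000·270) / 0.5145375 = 398.5025 / 0.5145375 ≈ 774.49
  x_2 = (0.475125·180 + 0.665250·120 + 0.361500·410 + 0.370125·270) / 0.5145375 = 413.50125 / 0.5145375 ≈ 803.64
  x_3 = (0.289125·180 + 0.250500·120 + 0.758750·410 + 0.168375·270) / 0.5145375 = 438.65125 / 0.5145375 ≈ 852.52
  x_4 = (0.266250·180 + 0.137250·120 + 0.302750·410 + 0.662250·270) / 0.5145375 = 367.33 / 0.5145375 ≈ 713.90

x_2 = 803.64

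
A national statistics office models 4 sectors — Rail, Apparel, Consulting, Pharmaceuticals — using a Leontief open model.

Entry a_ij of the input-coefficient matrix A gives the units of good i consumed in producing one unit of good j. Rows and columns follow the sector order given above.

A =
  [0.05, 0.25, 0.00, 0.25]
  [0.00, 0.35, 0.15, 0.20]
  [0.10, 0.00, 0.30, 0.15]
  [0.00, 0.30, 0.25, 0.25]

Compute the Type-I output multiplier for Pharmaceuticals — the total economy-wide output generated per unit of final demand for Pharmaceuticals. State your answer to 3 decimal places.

m_P = 3.483

I − A =
  [   0.95    -0.25     0.00    -0.25]
  [   0.00     0.65    -0.15    -0.20]
  [  -0.10     0.00     0.70    -0.15]
  [   0.00    -0.30    -0.25     0.75]
Compute the cofactors C_ij = (−1)^(i+j)·(3×3 minor ij) of I−A; the adjugate is their transpose:
adj(I−A) = Cᵀ =
  [ 0.268125   0.174375   0.092500   0.154375]
  [ 0.016250   0.456875   0.154375   0.158125]
  [ 0.042750   0.069000   0.406125   0.113875]
  [ 0.020750   0.205750   0.197125   0.428500]
det(I−A) = Σ_j (I−A)_1j·C_1j = (0.95)(0.268125) + (-0.25)(0.016250) + (0.00)(0.042750) + (-0.25)(0.020750) = 0.24546875
(I − A)⁻¹ = adj(I−A) / det(I−A) ≈
  [   1.0923     0.7104     0.3768     0.6289]
  [   0.0662     1.8612     0.6289     0.6442]
  [   0.1742     0.2811     1.6545     0.4639]
  [   0.0845     0.8382     0.8031     1.7456]
The output multiplier for sector j is the column-j sum of the Leontief inverse (I − A)⁻¹ = adj(I−A) / det(I−A).
Column P of adj(I−A): (0.154375, 0.158125, 0.113875, 0.428500); det(I−A) = 0.24546875.
m_P = (0.154375 + 0.158125 + 0.113875 + 0.428500) / 0.24546875 = 0.854875 / 0.24546875 ≈ 3.483.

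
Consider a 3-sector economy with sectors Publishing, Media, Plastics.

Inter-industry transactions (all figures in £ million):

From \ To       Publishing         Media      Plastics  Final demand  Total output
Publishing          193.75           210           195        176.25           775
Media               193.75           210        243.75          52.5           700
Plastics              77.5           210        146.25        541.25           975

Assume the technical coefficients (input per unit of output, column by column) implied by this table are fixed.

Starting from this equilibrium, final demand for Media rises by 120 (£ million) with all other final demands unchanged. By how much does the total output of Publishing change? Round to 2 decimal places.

Δx_1 = 130.46

Technical coefficients a_ij = z_ij / X_j:
  a_11 = 193.75/775 = 0.25, a_21 = 193.75/775 = 0.25, a_31 = 77.5/775 = 0.10
  a_12 = 210/700 = 0.30, a_22 = 210/700 = 0.30, a_32 = 210/700 = 0.30
  a_13 = 195/975 = 0.20, a_23 = 243.75/975 = 0.25, a_33 = 146.25/975 = 0.15
I − A =
  [   0.75    -0.30    -0.20]
  [  -0.25     0.70    -0.25]
  [  -0.10    -0.30     0.85]
Cofactors of I−A, C_ij = (−1)^(i+j)·(minor ij) (rows/columns in the sector order above):
  C_11 = (0.70)(0.85) − (-0.25)(-0.30) = 0.5200
  C_12 = −[(-0.25)(0.85) − (-0.25)(-0.10)] = 0.2375
  C_13 = (-0.25)(-0.30) − (0.70)(-0.10) = 0.1450
  C_21 = −[(-0.30)(0.85) − (-0.20)(-0.30)] = 0.3150
  C_22 = (0.75)(0.85) − (-0.20)(-0.10) = 0.6175
  C_23 = −[(0.75)(-0.30) − (-0.30)(-0.10)] = 0.2550
  C_31 = (-0.30)(-0.25) − (-0.20)(0.70) = 0.2150
  C_32 = −[(0.75)(-0.25) − (-0.20)(-0.25)] = 0.2375
  C_33 = (0.75)(0.70) − (-0.30)(-0.25) = 0.4500
det(I−A) = Σ_j (I−A)_1j·C_1j = (0.75)(0.5200) + (-0.30)(0.2375) + (-0.20)(0.1450) = 0.28975
adj(I−A) = Cᵀ =
  [ 0.5200   0.3150   0.2150]
  [ 0.2375   0.6175   0.2375]
  [ 0.1450   0.2550   0.4500]
(I − A)⁻¹ = adj(I−A) / det(I−A) ≈
  [   1.7947     1.0871     0.7420]
  [   0.8197     2.1311     0.8197]
  [   0.5004     0.8801     1.5531]
Δx = (I − A)⁻¹ Δd with Δd having +120 in the Media component and 0 elsewhere.
So Δx_1 = L_12 · (+120), where L_12 = adj(I−A)_12 / det(I−A) = 0.3150 / 0.28975.
Δx_1 = 0.3150 × (+120) / 0.28975 = 37.80 / 0.28975 ≈ 130.46.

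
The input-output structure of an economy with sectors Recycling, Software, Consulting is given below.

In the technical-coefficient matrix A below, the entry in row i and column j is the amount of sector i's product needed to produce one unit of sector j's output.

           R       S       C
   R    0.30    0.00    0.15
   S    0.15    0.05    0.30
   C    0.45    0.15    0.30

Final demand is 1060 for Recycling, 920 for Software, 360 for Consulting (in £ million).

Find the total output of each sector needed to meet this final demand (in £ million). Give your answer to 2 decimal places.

I − A =
  [   0.70     0.00    -0.15]
  [  -0.15     0.95    -0.30]
  [  -0.45    -0.15     0.70]
Cofactors of I−A, C_ij = (−1)^(i+j)·(minor ij) (rows/columns in the sector order above):
  C_11 = (0.95)(0.70) − (-0.30)(-0.15) = 0.6200
  C_12 = −[(-0.15)(0.70) − (-0.30)(-0.45)] = 0.2400
  C_13 = (-0.15)(-0.15) − (0.95)(-0.45) = 0.4500
  C_21 = −[(0.00)(0.70) − (-0.15)(-0.15)] = 0.0225
  C_22 = (0.70)(0.70) − (-0.15)(-0.45) = 0.4225
  C_23 = −[(0.70)(-0.15) − (0.00)(-0.45)] = 0.1050
  C_31 = (0.00)(-0.30) − (-0.15)(0.95) = 0.1425
  C_32 = −[(0.70)(-0.30) − (-0.15)(-0.15)] = 0.2325
  C_33 = (0.70)(0.95) − (0.00)(-0.15) = 0.6650
det(I−A) = Σ_j (I−A)_1j·C_1j = (0.70)(0.6200) + (0.00)(0.2400) + (-0.15)(0.4500) = 0.3665
adj(I−A) = Cᵀ =
  [ 0.6200   0.0225   0.1425]
  [ 0.2400   0.4225   0.2325]
  [ 0.4500   0.1050   0.6650]
(I − A)⁻¹ = adj(I−A) / det(I−A) ≈
  [   1.6917     0.0614     0.3888]
  [   0.6548     1.1528     0.6344]
  [   1.2278     0.2865     1.8145]
x = (I − A)⁻¹ d = adj(I−A)·d / det(I−A), with det(I−A) = 0.3665:
  x_R = (0.6200·1060 + 0.0225·920 + 0.1425·360) / 0.3665 = 729.20 / 0.3665 ≈ 1989.63
  x_S = (0.2400·1060 + 0.4225·920 + 0.2325·360) / 0.3665 = 726.80 / 0.3665 ≈ 1983.08
  x_C = (0.4500·1060 + 0.1050·920 + 0.6650·360) / 0.3665 = 813.00 / 0.3665 ≈ 2218.28

x_R = 1989.63, x_S = 1983.08, x_C = 2218.28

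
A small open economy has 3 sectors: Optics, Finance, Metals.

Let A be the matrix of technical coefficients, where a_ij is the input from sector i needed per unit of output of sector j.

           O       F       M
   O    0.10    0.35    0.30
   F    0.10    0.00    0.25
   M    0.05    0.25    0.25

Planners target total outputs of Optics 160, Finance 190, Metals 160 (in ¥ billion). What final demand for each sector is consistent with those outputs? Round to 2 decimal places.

d_O = 29.50, d_F = 134.00, d_M = 64.50

I − A =
  [   0.90    -0.35    -0.30]
  [  -0.10     1.00    -0.25]
  [  -0.05    -0.25     0.75]
d = (I − A) x:
  d_O = (+0.90)·160 + (-0.35)·190 + (-0.30)·160 = 29.50
  d_F = (-0.10)·160 + (+1.00)·190 + (-0.25)·160 = 134.00
  d_M = (-0.05)·160 + (-0.25)·190 + (+0.75)·160 = 64.50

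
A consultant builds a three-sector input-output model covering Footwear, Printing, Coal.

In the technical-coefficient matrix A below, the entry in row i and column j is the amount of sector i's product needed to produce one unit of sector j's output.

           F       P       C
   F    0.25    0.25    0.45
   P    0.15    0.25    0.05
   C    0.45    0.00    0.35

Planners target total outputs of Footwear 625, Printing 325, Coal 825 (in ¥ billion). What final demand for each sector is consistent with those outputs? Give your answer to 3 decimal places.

I − A =
  [   0.75    -0.25    -0.45]
  [  -0.15     0.75    -0.05]
  [  -0.45     0.00     0.65]
d = (I − A) x:
  d_F = (+0.75)·625 + (-0.25)·325 + (-0.45)·825 = 16.250
  d_P = (-0.15)·625 + (+0.75)·325 + (-0.05)·825 = 108.750
  d_C = (-0.45)·625 + (+0.00)·325 + (+0.65)·825 = 255.000

d_F = 16.250, d_P = 108.750, d_C = 255.000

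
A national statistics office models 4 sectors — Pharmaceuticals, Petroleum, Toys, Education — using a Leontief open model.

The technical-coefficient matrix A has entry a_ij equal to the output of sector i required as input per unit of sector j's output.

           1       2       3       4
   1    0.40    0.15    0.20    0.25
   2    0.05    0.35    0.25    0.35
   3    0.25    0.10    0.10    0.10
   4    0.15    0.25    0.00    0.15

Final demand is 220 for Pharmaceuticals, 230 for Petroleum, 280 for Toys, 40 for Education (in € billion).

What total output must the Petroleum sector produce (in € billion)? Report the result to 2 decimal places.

I − A =
  [   0.60    -0.15    -0.20    -0.25]
  [  -0.05     0.65    -0.25    -0.35]
  [  -0.25    -0.10     0.90    -0.10]
  [  -0.15    -0.25     0.00     0.85]
Compute the cofactors C_ij = (−1)^(i+j)·(3×3 minor ij) of I−A; the adjugate is their transpose:
adj(I−A) = Cᵀ =
  [ 0.391000   0.193000   0.140500   0.211000]
  [ 0.142375   0.379750   0.137125   0.214375]
  [ 0.136750   0.112000   0.237250   0.114250]
  [ 0.110875   0.145750   0.065125   0.286375]
det(I−A) = Σ_j (I−A)_1j·C_1j = (0.60)(0.391000) + (-0.15)(0.142375) + (-0.20)(0.136750) + (-0.25)(0.110875) = 0.158175
(I − A)⁻¹ = adj(I−A) / det(I−A) ≈
  [   2.4719     1.2202     0.8883     1.3340]
  [   0.9001     2.4008     0.8669     1.3553]
  [   0.8645     0.7081     1.4999     0.7223]
  [   0.7010     0.9214     0.4117     1.8105]
x = (I − A)⁻¹ d = adj(I−A)·d / det(I−A), with det(I−A) = 0.158175:
  x_1 = (0.391000·220 + 0.193000·230 + 0.140500·280 + 0.211000·40) / 0.158175 = 178.19 / 0.158175 ≈ 1126.54
  x_2 = (0.142375·220 + 0.379750·230 + 0.137125·280 + 0.214375·40) / 0.158175 = 165.635 / 0.158175 ≈ 1047.16
  x_3 = (0.136750·220 + 0.112000·230 + 0.237250·280 + 0.114250·40) / 0.158175 = 126.845 / 0.158175 ≈ 801.93
  x_4 = (0.110875·220 + 0.145750·230 + 0.065125·280 + 0.286375·40) / 0.158175 = 87.605 / 0.158175 ≈ 553.85

x_2 = 1047.16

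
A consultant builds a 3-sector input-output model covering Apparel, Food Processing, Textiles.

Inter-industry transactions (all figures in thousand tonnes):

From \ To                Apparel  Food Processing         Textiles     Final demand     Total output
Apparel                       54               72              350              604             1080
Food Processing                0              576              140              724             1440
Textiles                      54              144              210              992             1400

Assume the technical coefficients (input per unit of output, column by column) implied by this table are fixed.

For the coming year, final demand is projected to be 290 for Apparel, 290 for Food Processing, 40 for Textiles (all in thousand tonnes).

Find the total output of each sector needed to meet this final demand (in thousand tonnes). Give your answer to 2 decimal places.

Technical coefficients a_ij = z_ij / X_j:
  a_AA = 54/1080 = 0.05, a_FA = 0/1080 = 0.00, a_TA = 54/1080 = 0.05
  a_AF = 72/1440 = 0.05, a_FF = 576/1440 = 0.40, a_TF = 144/1440 = 0.10
  a_AT = 350/1400 = 0.25, a_FT = 140/1400 = 0.10, a_TT = 210/1400 = 0.15
I − A =
  [   0.95    -0.05    -0.25]
  [   0.00     0.60    -0.10]
  [  -0.05    -0.10     0.85]
Cofactors of I−A, C_ij = (−1)^(i+j)·(minor ij) (rows/columns in the sector order above):
  C_11 = (0.60)(0.85) − (-0.10)(-0.10) = 0.5000
  C_12 = −[(0.00)(0.85) − (-0.10)(-0.05)] = 0.0050
  C_13 = (0.00)(-0.10) − (0.60)(-0.05) = 0.0300
  C_21 = −[(-0.05)(0.85) − (-0.25)(-0.10)] = 0.0675
  C_22 = (0.95)(0.85) − (-0.25)(-0.05) = 0.7950
  C_23 = −[(0.95)(-0.10) − (-0.05)(-0.05)] = 0.0975
  C_31 = (-0.05)(-0.10) − (-0.25)(0.60) = 0.1550
  C_32 = −[(0.95)(-0.10) − (-0.25)(0.00)] = 0.0950
  C_33 = (0.95)(0.60) − (-0.05)(0.00) = 0.5700
det(I−A) = Σ_j (I−A)_1j·C_1j = (0.95)(0.5000) + (-0.05)(0.0050) + (-0.25)(0.0300) = 0.46725
adj(I−A) = Cᵀ =
  [ 0.5000   0.0675   0.1550]
  [ 0.0050   0.7950   0.0950]
  [ 0.0300   0.0975   0.5700]
(I − A)⁻¹ = adj(I−A) / det(I−A) ≈
  [   1.0701     0.1445     0.3317]
  [   0.0107     1.7014     0.2033]
  [   0.0642     0.2087     1.2199]
x = (I − A)⁻¹ d = adj(I−A)·d / det(I−A), with det(I−A) = 0.46725:
  x_A = (0.5000·290 + 0.0675·290 + 0.1550·40) / 0.46725 = 170.775 / 0.46725 ≈ 365.49
  x_F = (0.0050·290 + 0.7950·290 + 0.0950·40) / 0.46725 = 235.80 / 0.46725 ≈ 504.65
  x_T = (0.0300·290 + 0.0975·290 + 0.5700·40) / 0.46725 = 59.775 / 0.46725 ≈ 127.93

x_A = 365.49, x_F = 504.65, x_T = 127.93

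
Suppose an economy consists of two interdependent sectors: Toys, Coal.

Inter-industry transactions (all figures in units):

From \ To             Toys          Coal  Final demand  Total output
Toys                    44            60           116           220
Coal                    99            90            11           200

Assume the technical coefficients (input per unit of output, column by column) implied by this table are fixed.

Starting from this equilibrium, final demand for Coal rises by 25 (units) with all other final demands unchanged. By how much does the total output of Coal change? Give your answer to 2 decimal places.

Technical coefficients a_ij = z_ij / X_j:
  a_11 = 44/220 = 0.20, a_21 = 99/220 = 0.45
  a_12 = 60/200 = 0.30, a_22 = 90/200 = 0.45
I − A =
  [   0.80    -0.30]
  [  -0.45     0.55]
det(I−A) = (0.80)(0.55) − (-0.30)(-0.45) = 0.3050
adj(I−A) = [[0.55, 0.30], [0.45, 0.80]]
(I − A)⁻¹ = adj(I−A) / det(I−A) ≈
  [   1.8033     0.9836]
  [   1.4754     2.6230]
Δx = (I − A)⁻¹ Δd with Δd having +25 in the Coal component and 0 elsewhere.
So Δx_2 = L_22 · (+25), where L_22 = adj(I−A)_22 / det(I−A) = 0.80 / 0.3050.
Δx_2 = 0.80 × (+25) / 0.3050 = 20.00 / 0.3050 ≈ 65.57.

Δx_2 = 65.57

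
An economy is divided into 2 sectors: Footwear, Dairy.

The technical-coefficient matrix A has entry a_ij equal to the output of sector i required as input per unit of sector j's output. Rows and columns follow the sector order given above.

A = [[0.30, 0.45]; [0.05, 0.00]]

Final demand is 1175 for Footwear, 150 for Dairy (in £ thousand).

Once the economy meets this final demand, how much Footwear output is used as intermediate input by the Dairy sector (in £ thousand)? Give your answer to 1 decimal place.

I − A =
  [   0.70    -0.45]
  [  -0.05     1.00]
det(I−A) = (0.70)(1.00) − (-0.45)(-0.05) = 0.6775
adj(I−A) = [[1.00, 0.45], [0.05, 0.70]]
(I − A)⁻¹ = adj(I−A) / det(I−A) ≈
  [   1.4760     0.6642]
  [   0.0738     1.0332]
First solve x = (I − A)⁻¹ d = adj(I−A)·d / det(I−A); in particular x_2 = (0.05·1175 + 0.70·150) / 0.6775 = 163.75 / 0.6775 ≈ 241.697.
Intermediate flow from 1 to 2: z_12 = a_12 · x_2 = 0.45 × 163.75 / 0.6775 = 73.6875 / 0.6775 ≈ 108.8.

z_12 = 108.8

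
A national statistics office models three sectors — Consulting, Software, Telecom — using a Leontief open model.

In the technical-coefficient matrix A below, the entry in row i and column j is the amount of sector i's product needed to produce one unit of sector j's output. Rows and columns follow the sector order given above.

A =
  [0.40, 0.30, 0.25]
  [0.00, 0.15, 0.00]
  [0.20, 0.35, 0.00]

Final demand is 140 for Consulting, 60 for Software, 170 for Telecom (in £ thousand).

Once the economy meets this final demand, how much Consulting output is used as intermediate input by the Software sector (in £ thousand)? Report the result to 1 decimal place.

I − A =
  [   0.60    -0.30    -0.25]
  [   0.00     0.85     0.00]
  [  -0.20    -0.35     1.00]
Cofactors of I−A, C_ij = (−1)^(i+j)·(minor ij) (rows/columns in the sector order above):
  C_11 = (0.85)(1.00) − (0.00)(-0.35) = 0.8500
  C_12 = −[(0.00)(1.00) − (0.00)(-0.20)] = 0.0000
  C_13 = (0.00)(-0.35) − (0.85)(-0.20) = 0.1700
  C_21 = −[(-0.30)(1.00) − (-0.25)(-0.35)] = 0.3875
  C_22 = (0.60)(1.00) − (-0.25)(-0.20) = 0.5500
  C_23 = −[(0.60)(-0.35) − (-0.30)(-0.20)] = 0.2700
  C_31 = (-0.30)(0.00) − (-0.25)(0.85) = 0.2125
  C_32 = −[(0.60)(0.00) − (-0.25)(0.00)] = 0.0000
  C_33 = (0.60)(0.85) − (-0.30)(0.00) = 0.5100
det(I−A) = Σ_j (I−A)_1j·C_1j = (0.60)(0.8500) + (-0.30)(0.0000) + (-0.25)(0.1700) = 0.4675
adj(I−A) = Cᵀ =
  [ 0.8500   0.3875   0.2125]
  [ 0.0000   0.5500   0.0000]
  [ 0.1700   0.2700   0.5100]
(I − A)⁻¹ = adj(I−A) / det(I−A) ≈
  [   1.8182     0.8289     0.4545]
  [   0.0000     1.1765     0.0000]
  [   0.3636     0.5775     1.0909]
First solve x = (I − A)⁻¹ d = adj(I−A)·d / det(I−A); in particular x_S = (0.0000·140 + 0.5500·60 + 0.0000·170) / 0.4675 = 33.00 / 0.4675 ≈ 70.588.
Intermediate flow from C to S: z_CS = a_CS · x_S = 0.30 × 33.00 / 0.4675 = 9.90 / 0.4675 ≈ 21.2.

z_CS = 21.2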